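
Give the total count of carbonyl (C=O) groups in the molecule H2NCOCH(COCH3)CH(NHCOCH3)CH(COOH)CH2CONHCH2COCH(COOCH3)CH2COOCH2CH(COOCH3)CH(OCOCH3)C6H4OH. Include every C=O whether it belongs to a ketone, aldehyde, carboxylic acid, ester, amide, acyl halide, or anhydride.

H2NCO: amide, 1 C=O (running total 1).
CH(COCH3): ketone, 1 C=O (running total 2).
CH(NHCOCH3): amide, 1 C=O (running total 3).
CH(COOH): carboxylic acid, 1 C=O (running total 4).
CH2CONHCH2: amide, 1 C=O (running total 5).
CO: ketone, 1 C=O (running total 6).
CH(COOCH3): ester, 1 C=O (running total 7).
CH2COOCH2: ester, 1 C=O (running total 8).
CH(COOCH3): ester, 1 C=O (running total 9).
CH(OCOCH3): ester, 1 C=O (running total 10).

10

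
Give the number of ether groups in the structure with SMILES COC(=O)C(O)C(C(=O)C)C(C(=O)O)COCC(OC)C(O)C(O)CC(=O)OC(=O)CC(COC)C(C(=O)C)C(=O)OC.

3

CH3O–C(=O)–: carbonyl C bonded to C and to –OCH3 → ester (not ketone + ether).
–OH on an sp³ carbon → alcohol (secondary).
pendant –COCH3: carbonyl C bonded to two carbons → ketone.
pendant –COOH: carbonyl C bonded to C and –OH → carboxylic acid.
C–O–C with sp³ carbons on both sides and no adjacent C=O → ether.
pendant –OCH3: C–O–C with sp³ C, no adjacent C=O → ether.
–OH on an sp³ carbon → alcohol (secondary).
–OH on an sp³ carbon → alcohol (secondary).
two acyl groups sharing one oxygen, –C(=O)–O–C(=O)– → anhydride.
pendant –CH2OCH3: C–O–C linkage → ether.
pendant –COCH3: carbonyl C bonded to two carbons → ketone.
–C(=O)OCH3: carbonyl C bonded to C and to –OCH3 → ester (not ketone + ether).
Ether appears at: CH2OCH2, CH(OCH3), CH(CH2OCH3) → 3.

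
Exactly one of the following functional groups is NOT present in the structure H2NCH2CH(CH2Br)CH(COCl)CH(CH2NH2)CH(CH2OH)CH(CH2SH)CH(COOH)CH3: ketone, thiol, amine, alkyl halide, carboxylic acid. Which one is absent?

ketone

alkyl halide: present (CH(CH2Br) — pendant –CH2X: halogen on sp³ carbon → alkyl halide).
amine: present (H2NCH2 — –NH2 on an sp³ carbon with no adjacent C=O → amine).
thiol: present (CH(CH2SH) — pendant –CH2SH → thiol).
carboxylic acid: present (CH(COOH) — pendant –COOH: carbonyl C bonded to C and –OH → carboxylic acid).
ketone: absent. In CH(COOH), the C=O bears an –OH, making it a carboxylic acid rather than a ketone. In CH(COCl), the C=O is bonded to a halogen, which defines an acyl halide, not a ketone.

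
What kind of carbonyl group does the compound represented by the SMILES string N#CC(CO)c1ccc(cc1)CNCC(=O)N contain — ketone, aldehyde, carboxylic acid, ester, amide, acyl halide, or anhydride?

The carbonyl is in the CONH2 segment: –C(=O)NH2: carbonyl C bonded to C and to N → amide (the N is not a separate amine).

amide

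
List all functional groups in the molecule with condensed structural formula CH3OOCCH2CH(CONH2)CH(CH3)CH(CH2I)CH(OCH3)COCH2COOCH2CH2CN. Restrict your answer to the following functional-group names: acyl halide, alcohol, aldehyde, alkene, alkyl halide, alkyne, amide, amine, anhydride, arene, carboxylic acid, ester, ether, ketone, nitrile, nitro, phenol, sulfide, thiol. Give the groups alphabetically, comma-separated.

CH3O–C(=O)–: carbonyl C bonded to C and to –OCH3 → ester (not ketone + ether).
pendant –CONH2: carbonyl C bonded to C and N → amide.
pendant –CH2X: halogen on sp³ carbon → alkyl halide.
pendant –OCH3: C–O–C with sp³ C, no adjacent C=O → ether.
–C(=O)– with carbon on both sides → ketone.
–C(=O)–O–C with C on the carbonyl side → ester.
–C≡N: carbon triple-bonded to nitrogen → nitrile.

alkyl halide, amide, ester, ether, ketone, nitrile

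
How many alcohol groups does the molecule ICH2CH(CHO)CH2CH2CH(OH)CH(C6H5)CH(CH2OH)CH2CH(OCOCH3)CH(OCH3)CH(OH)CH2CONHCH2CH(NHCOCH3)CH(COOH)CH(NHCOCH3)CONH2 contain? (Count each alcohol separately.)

3

halogen on an sp³ carbon → alkyl halide.
pendant –CHO: carbonyl C bonded to C and H → aldehyde.
–OH on an sp³ carbon → alcohol (secondary).
pendant –C6H5: benzene ring → arene.
pendant –CH2OH on an sp³ backbone C → alcohol.
pendant –OC(=O)CH3: an acyloxy group → ester.
pendant –OCH3: C–O–C with sp³ C, no adjacent C=O → ether.
–OH on an sp³ carbon → alcohol (secondary).
–C(=O)–N– linkage → amide (the N is not an amine).
pendant –NHC(=O)CH3: N bonded to a carbonyl → amide (not amine).
pendant –COOH: carbonyl C bonded to C and –OH → carboxylic acid.
pendant –NHC(=O)CH3: N bonded to a carbonyl → amide (not amine).
–C(=O)NH2: carbonyl C bonded to C and to N → amide (the N is not a separate amine).
Alcohol appears at: CH(OH), CH(CH2OH), CH(OH) → 3.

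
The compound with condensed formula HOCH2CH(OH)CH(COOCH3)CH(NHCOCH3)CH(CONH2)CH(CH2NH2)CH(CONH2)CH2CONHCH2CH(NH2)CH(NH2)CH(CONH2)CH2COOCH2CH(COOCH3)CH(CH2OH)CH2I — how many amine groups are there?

Taking each segment in turn:
  HOCH2: HO– on an sp³ carbon → alcohol.
  CH(OH): –OH on an sp³ carbon → alcohol (secondary).
  CH(COOCH3): pendant –COOCH3: carbonyl C bonded to C and –OCH3 → ester.
  CH(NHCOCH3): pendant –NHC(=O)CH3: N bonded to a carbonyl → amide (not amine).
  CH(CONH2): pendant –CONH2: carbonyl C bonded to C and N → amide.
  CH(CH2NH2): pendant –CH2NH2: N on sp³ C, no adjacent C=O → amine.
  CH(CONH2): pendant –CONH2: carbonyl C bonded to C and N → amide.
  CH2CONHCH2: –C(=O)–N– linkage → amide (the N is not an amine).
  CH(NH2): –NH2 on an sp³ carbon with no adjacent C=O → amine.
  CH(NH2): –NH2 on an sp³ carbon with no adjacent C=O → amine.
  CH(CONH2): pendant –CONH2: carbonyl C bonded to C and N → amide.
  CH2COOCH2: –C(=O)–O–C with C on the carbonyl side → ester.
  CH(COOCH3): pendant –COOCH3: carbonyl C bonded to C and –OCH3 → ester.
  CH(CH2OH): pendant –CH2OH on an sp³ backbone C → alcohol.
  CH2I: halogen on an sp³ carbon → alkyl halide.
Amine appears at: CH(CH2NH2), CH(NH2), CH(NH2) → 3.

3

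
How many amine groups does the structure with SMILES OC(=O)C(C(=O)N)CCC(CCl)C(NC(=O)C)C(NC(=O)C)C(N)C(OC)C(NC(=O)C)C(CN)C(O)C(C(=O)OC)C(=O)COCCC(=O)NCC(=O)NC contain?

Reading the structure from left to right:
  HOOC: –COOH: carbonyl C bonded to –OH and C → carboxylic acid (the –OH is not a separate alcohol).
  CH(CONH2): pendant –CONH2: carbonyl C bonded to C and N → amide.
  CH(CH2Cl): pendant –CH2X: halogen on sp³ carbon → alkyl halide.
  CH(NHCOCH3): pendant –NHC(=O)CH3: N bonded to a carbonyl → amide (not amine).
  CH(NHCOCH3): pendant –NHC(=O)CH3: N bonded to a carbonyl → amide (not amine).
  CH(NH2): –NH2 on an sp³ carbon with no adjacent C=O → amine.
  CH(OCH3): pendant –OCH3: C–O–C with sp³ C, no adjacent C=O → ether.
  CH(NHCOCH3): pendant –NHC(=O)CH3: N bonded to a carbonyl → amide (not amine).
  CH(CH2NH2): pendant –CH2NH2: N on sp³ C, no adjacent C=O → amine.
  CH(OH): –OH on an sp³ carbon → alcohol (secondary).
  CH(COOCH3): pendant –COOCH3: carbonyl C bonded to C and –OCH3 → ester.
  CO: –C(=O)– with carbon on both sides → ketone.
  CH2OCH2: C–O–C with sp³ carbons on both sides and no adjacent C=O → ether.
  CH2CONHCH2: –C(=O)–N– linkage → amide (the N is not an amine).
  CONHCH3: –C(=O)NHCH3: carbonyl C bonded to C and to N → amide (the N is not an amine).
Amine appears at: CH(NH2), CH(CH2NH2) → 2.

2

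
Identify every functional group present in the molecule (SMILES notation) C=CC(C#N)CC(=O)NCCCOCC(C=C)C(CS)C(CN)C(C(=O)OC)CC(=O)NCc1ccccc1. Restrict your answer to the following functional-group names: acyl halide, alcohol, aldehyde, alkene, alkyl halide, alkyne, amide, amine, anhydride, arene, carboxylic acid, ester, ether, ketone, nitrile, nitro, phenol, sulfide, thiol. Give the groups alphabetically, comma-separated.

Reading the structure from left to right:
  CH2=CH: C=C double bond → alkene.
  CH(CN): pendant –C≡N: nitrile.
  CH2CONHCH2: –C(=O)–N– linkage → amide (the N is not an amine).
  CH2OCH2: C–O–C with sp³ carbons on both sides and no adjacent C=O → ether.
  CH(CH=CH2): pendant –CH=CH2: C=C double bond → alkene.
  CH(CH2SH): pendant –CH2SH → thiol.
  CH(CH2NH2): pendant –CH2NH2: N on sp³ C, no adjacent C=O → amine.
  CH(COOCH3): pendant –COOCH3: carbonyl C bonded to C and –OCH3 → ester.
  CH2CONHCH2: –C(=O)–N– linkage → amide (the N is not an amine).
  C6H5: –C6H5 phenyl ring → arene.

alkene, amide, amine, arene, ester, ether, nitrile, thiol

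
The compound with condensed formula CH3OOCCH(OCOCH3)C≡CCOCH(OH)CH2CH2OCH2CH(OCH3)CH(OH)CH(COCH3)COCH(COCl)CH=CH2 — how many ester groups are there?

2

CH3O–C(=O)–: carbonyl C bonded to C and to –OCH3 → ester (not ketone + ether).
pendant –OC(=O)CH3: an acyloxy group → ester.
C≡C triple bond → alkyne.
–C(=O)– with carbon on both sides → ketone.
–OH on an sp³ carbon → alcohol (secondary).
C–O–C with sp³ carbons on both sides and no adjacent C=O → ether.
pendant –OCH3: C–O–C with sp³ C, no adjacent C=O → ether.
–OH on an sp³ carbon → alcohol (secondary).
pendant –COCH3: carbonyl C bonded to two carbons → ketone.
–C(=O)– with carbon on both sides → ketone.
pendant –C(=O)X: carbonyl C bonded to C and halogen → acyl halide.
C=C double bond → alkene.
Ester appears at: CH3OOC, CH(OCOCH3) → 2.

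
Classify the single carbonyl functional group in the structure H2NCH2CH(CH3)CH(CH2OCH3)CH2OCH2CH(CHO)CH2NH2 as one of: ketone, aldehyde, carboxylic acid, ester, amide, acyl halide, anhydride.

aldehyde

The carbonyl is in the CH(CHO) segment: pendant –CHO: carbonyl C bonded to C and H → aldehyde.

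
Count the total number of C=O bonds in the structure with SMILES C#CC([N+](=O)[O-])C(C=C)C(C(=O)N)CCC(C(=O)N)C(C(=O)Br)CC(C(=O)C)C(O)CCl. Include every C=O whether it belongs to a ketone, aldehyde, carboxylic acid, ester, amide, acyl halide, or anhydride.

CH(CONH2): amide, 1 C=O (running total 1).
CH(CONH2): amide, 1 C=O (running total 2).
CH(COBr): acyl halide, 1 C=O (running total 3).
CH(COCH3): ketone, 1 C=O (running total 4).

4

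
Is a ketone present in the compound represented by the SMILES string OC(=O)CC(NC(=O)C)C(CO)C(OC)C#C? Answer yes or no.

Working along the chain:
  HOOC: –COOH: carbonyl C bonded to –OH and C → carboxylic acid (the –OH is not a separate alcohol).
  CH(NHCOCH3): pendant –NHC(=O)CH3: N bonded to a carbonyl → amide (not amine).
  CH(CH2OH): pendant –CH2OH on an sp³ backbone C → alcohol.
  CH(OCH3): pendant –OCH3: C–O–C with sp³ C, no adjacent C=O → ether.
  C≡CH: C≡C triple bond → alkyne.
In CH(NHCOCH3), the C=O is bonded to nitrogen, which defines an amide, not a ketone. In HOOC, the C=O bears an –OH, making it a carboxylic acid rather than a ketone.
The groups actually present are: alcohol, alkyne, amide, carboxylic acid, ether.

no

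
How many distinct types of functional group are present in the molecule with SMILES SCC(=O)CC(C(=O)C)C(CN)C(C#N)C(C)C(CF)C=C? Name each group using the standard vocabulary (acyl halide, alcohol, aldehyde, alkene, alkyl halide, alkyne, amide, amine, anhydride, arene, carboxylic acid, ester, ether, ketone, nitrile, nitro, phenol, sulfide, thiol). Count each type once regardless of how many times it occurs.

6

Working along the chain:
  HSCH2: –SH on an sp³ carbon → thiol.
  CO: –C(=O)– with carbon on both sides → ketone.
  CH(COCH3): pendant –COCH3: carbonyl C bonded to two carbons → ketone.
  CH(CH2NH2): pendant –CH2NH2: N on sp³ C, no adjacent C=O → amine.
  CH(CN): pendant –C≡N: nitrile.
  CH(CH2F): pendant –CH2X: halogen on sp³ carbon → alkyl halide.
  CH=CH2: C=C double bond → alkene.
Distinct types present: alkene, alkyl halide, amine, ketone, nitrile, thiol.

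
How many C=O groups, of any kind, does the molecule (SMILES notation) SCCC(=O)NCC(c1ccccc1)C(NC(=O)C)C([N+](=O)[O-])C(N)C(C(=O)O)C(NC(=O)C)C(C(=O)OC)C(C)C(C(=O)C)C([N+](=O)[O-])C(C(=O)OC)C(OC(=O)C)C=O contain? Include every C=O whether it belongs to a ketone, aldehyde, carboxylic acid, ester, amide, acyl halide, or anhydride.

CH2CONHCH2: amide, 1 C=O (running total 1).
CH(NHCOCH3): amide, 1 C=O (running total 2).
CH(COOH): carboxylic acid, 1 C=O (running total 3).
CH(NHCOCH3): amide, 1 C=O (running total 4).
CH(COOCH3): ester, 1 C=O (running total 5).
CH(COCH3): ketone, 1 C=O (running total 6).
CH(COOCH3): ester, 1 C=O (running total 7).
CH(OCOCH3): ester, 1 C=O (running total 8).
CHO: aldehyde, 1 C=O (running total 9).

9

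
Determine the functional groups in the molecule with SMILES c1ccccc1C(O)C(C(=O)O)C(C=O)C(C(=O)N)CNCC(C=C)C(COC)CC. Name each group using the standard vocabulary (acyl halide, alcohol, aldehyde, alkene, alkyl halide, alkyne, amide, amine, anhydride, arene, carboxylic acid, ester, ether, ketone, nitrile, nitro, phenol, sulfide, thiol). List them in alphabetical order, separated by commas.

Taking each segment in turn:
  C6H5: C6H5– phenyl ring → arene.
  CH(OH): –OH on an sp³ carbon → alcohol (secondary).
  CH(COOH): pendant –COOH: carbonyl C bonded to C and –OH → carboxylic acid.
  CH(CHO): pendant –CHO: carbonyl C bonded to C and H → aldehyde.
  CH(CONH2): pendant –CONH2: carbonyl C bonded to C and N → amide.
  CH2NHCH2: C–N–C with sp³ carbons and no adjacent C=O → amine (secondary).
  CH(CH=CH2): pendant –CH=CH2: C=C double bond → alkene.
  CH(CH2OCH3): pendant –CH2OCH3: C–O–C linkage → ether.

alcohol, aldehyde, alkene, amide, amine, arene, carboxylic acid, ether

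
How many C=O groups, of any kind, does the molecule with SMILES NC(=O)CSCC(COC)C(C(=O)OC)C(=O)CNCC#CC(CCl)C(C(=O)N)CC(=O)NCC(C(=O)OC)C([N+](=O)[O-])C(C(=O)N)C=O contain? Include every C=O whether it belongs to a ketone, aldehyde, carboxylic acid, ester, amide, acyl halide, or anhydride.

H2NCO: amide, 1 C=O (running total 1).
CH(COOCH3): ester, 1 C=O (running total 2).
CO: ketone, 1 C=O (running total 3).
CH(CONH2): amide, 1 C=O (running total 4).
CH2CONHCH2: amide, 1 C=O (running total 5).
CH(COOCH3): ester, 1 C=O (running total 6).
CH(CONH2): amide, 1 C=O (running total 7).
CHO: aldehyde, 1 C=O (running total 8).

8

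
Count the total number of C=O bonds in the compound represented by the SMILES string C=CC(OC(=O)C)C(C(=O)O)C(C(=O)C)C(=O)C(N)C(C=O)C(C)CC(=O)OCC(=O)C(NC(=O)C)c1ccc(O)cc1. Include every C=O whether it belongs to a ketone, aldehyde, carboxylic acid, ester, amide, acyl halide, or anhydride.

CH(OCOCH3): ester, 1 C=O (running total 1).
CH(COOH): carboxylic acid, 1 C=O (running total 2).
CH(COCH3): ketone, 1 C=O (running total 3).
CO: ketone, 1 C=O (running total 4).
CH(CHO): aldehyde, 1 C=O (running total 5).
CH2COOCH2: ester, 1 C=O (running total 6).
CO: ketone, 1 C=O (running total 7).
CH(NHCOCH3): amide, 1 C=O (running total 8).

8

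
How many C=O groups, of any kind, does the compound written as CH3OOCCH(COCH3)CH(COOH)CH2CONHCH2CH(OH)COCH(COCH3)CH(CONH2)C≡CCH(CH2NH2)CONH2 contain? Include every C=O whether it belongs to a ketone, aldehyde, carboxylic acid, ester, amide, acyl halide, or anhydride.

8

CH3OOC: ester, 1 C=O (running total 1).
CH(COCH3): ketone, 1 C=O (running total 2).
CH(COOH): carboxylic acid, 1 C=O (running total 3).
CH2CONHCH2: amide, 1 C=O (running total 4).
CO: ketone, 1 C=O (running total 5).
CH(COCH3): ketone, 1 C=O (running total 6).
CH(CONH2): amide, 1 C=O (running total 7).
CONH2: amide, 1 C=O (running total 8).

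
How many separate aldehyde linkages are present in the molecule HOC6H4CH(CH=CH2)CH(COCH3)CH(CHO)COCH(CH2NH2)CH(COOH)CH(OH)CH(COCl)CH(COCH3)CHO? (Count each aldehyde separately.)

Working along the chain:
  HOC6H4: –OH attached directly to an aromatic ring → phenol (not alcohol); the ring itself is an arene.
  CH(CH=CH2): pendant –CH=CH2: C=C double bond → alkene.
  CH(COCH3): pendant –COCH3: carbonyl C bonded to two carbons → ketone.
  CH(CHO): pendant –CHO: carbonyl C bonded to C and H → aldehyde.
  CO: –C(=O)– with carbon on both sides → ketone.
  CH(CH2NH2): pendant –CH2NH2: N on sp³ C, no adjacent C=O → amine.
  CH(COOH): pendant –COOH: carbonyl C bonded to C and –OH → carboxylic acid.
  CH(OH): –OH on an sp³ carbon → alcohol (secondary).
  CH(COCl): pendant –C(=O)X: carbonyl C bonded to C and halogen → acyl halide.
  CH(COCH3): pendant –COCH3: carbonyl C bonded to two carbons → ketone.
  CHO: terminal –CHO: carbonyl C bonded to H and C → aldehyde.
Aldehyde appears at: CH(CHO), CHO → 2.

2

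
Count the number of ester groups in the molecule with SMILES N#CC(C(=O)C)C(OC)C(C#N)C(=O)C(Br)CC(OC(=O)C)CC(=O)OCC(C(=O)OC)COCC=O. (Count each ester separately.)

Working along the chain:
  N≡C: N≡C–: carbon triple-bonded to nitrogen → nitrile.
  CH(COCH3): pendant –COCH3: carbonyl C bonded to two carbons → ketone.
  CH(OCH3): pendant –OCH3: C–O–C with sp³ C, no adjacent C=O → ether.
  CH(CN): pendant –C≡N: nitrile.
  CO: –C(=O)– with carbon on both sides → ketone.
  CH(Br): halogen on an sp³ carbon → alkyl halide.
  CH(OCOCH3): pendant –OC(=O)CH3: an acyloxy group → ester.
  CH2COOCH2: –C(=O)–O–C with C on the carbonyl side → ester.
  CH(COOCH3): pendant –COOCH3: carbonyl C bonded to C and –OCH3 → ester.
  CH2OCH2: C–O–C with sp³ carbons on both sides and no adjacent C=O → ether.
  CHO: terminal –CHO: carbonyl C bonded to H and C → aldehyde.
Ester appears at: CH(OCOCH3), CH2COOCH2, CH(COOCH3) → 3.

3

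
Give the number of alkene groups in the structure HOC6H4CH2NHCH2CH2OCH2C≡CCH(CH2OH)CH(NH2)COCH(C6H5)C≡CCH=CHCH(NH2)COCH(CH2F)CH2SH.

Taking each segment in turn:
  HOC6H4: –OH attached directly to an aromatic ring → phenol (not alcohol); the ring itself is an arene.
  CH2NHCH2: C–N–C with sp³ carbons and no adjacent C=O → amine (secondary).
  CH2OCH2: C–O–C with sp³ carbons on both sides and no adjacent C=O → ether.
  C≡C: C≡C triple bond → alkyne.
  CH(CH2OH): pendant –CH2OH on an sp³ backbone C → alcohol.
  CH(NH2): –NH2 on an sp³ carbon with no adjacent C=O → amine.
  CO: –C(=O)– with carbon on both sides → ketone.
  CH(C6H5): pendant –C6H5: benzene ring → arene.
  C≡C: C≡C triple bond → alkyne.
  CH=CH: C=C double bond → alkene.
  CH(NH2): –NH2 on an sp³ carbon with no adjacent C=O → amine.
  CO: –C(=O)– with carbon on both sides → ketone.
  CH(CH2F): pendant –CH2X: halogen on sp³ carbon → alkyl halide.
  CH2SH: –SH on an sp³ carbon → thiol.
Alkene appears at: CH=CH → 1.

1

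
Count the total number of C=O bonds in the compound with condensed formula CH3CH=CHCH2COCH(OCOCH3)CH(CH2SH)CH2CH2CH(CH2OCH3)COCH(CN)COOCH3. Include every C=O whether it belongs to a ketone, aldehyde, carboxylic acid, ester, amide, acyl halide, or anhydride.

4

CO: ketone, 1 C=O (running total 1).
CH(OCOCH3): ester, 1 C=O (running total 2).
CO: ketone, 1 C=O (running total 3).
COOCH3: ester, 1 C=O (running total 4).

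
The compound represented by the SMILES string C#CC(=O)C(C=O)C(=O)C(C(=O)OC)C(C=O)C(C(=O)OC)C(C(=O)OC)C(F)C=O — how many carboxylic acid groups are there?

0

C≡C triple bond → alkyne.
–C(=O)– with carbon on both sides → ketone.
pendant –CHO: carbonyl C bonded to C and H → aldehyde.
–C(=O)– with carbon on both sides → ketone.
pendant –COOCH3: carbonyl C bonded to C and –OCH3 → ester.
pendant –CHO: carbonyl C bonded to C and H → aldehyde.
pendant –COOCH3: carbonyl C bonded to C and –OCH3 → ester.
pendant –COOCH3: carbonyl C bonded to C and –OCH3 → ester.
halogen on an sp³ carbon → alkyl halide.
terminal –CHO: carbonyl C bonded to H and C → aldehyde.
No segment is a carboxylic acid: CH(CHO) is aldehyde, not carboxylic acid; CH(COOCH3) is ester, not carboxylic acid; CH(CHO) is aldehyde, not carboxylic acid. → 0.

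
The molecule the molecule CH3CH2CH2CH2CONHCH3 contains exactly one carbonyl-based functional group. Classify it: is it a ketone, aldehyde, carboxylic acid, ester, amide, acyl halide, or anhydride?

amide

The carbonyl is in the CONHCH3 segment: –C(=O)NHCH3: carbonyl C bonded to C and to N → amide (the N is not an amine).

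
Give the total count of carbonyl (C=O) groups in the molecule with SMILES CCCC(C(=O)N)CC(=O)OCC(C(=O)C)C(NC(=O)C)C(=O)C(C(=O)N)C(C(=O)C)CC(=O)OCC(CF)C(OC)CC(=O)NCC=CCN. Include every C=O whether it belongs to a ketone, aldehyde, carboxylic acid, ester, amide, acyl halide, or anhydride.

9

CH(CONH2): amide, 1 C=O (running total 1).
CH2COOCH2: ester, 1 C=O (running total 2).
CH(COCH3): ketone, 1 C=O (running total 3).
CH(NHCOCH3): amide, 1 C=O (running total 4).
CO: ketone, 1 C=O (running total 5).
CH(CONH2): amide, 1 C=O (running total 6).
CH(COCH3): ketone, 1 C=O (running total 7).
CH2COOCH2: ester, 1 C=O (running total 8).
CH2CONHCH2: amide, 1 C=O (running total 9).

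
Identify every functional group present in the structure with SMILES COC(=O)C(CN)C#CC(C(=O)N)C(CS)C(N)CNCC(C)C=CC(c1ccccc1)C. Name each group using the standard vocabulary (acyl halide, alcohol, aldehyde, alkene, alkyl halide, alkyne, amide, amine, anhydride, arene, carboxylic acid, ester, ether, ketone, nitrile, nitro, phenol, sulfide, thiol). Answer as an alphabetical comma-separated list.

alkene, alkyne, amide, amine, arene, ester, thiol

Taking each segment in turn:
  CH3OOC: CH3O–C(=O)–: carbonyl C bonded to C and to –OCH3 → ester (not ketone + ether).
  CH(CH2NH2): pendant –CH2NH2: N on sp³ C, no adjacent C=O → amine.
  C≡C: C≡C triple bond → alkyne.
  CH(CONH2): pendant –CONH2: carbonyl C bonded to C and N → amide.
  CH(CH2SH): pendant –CH2SH → thiol.
  CH(NH2): –NH2 on an sp³ carbon with no adjacent C=O → amine.
  CH2NHCH2: C–N–C with sp³ carbons and no adjacent C=O → amine (secondary).
  CH=CH: C=C double bond → alkene.
  CH(C6H5): pendant –C6H5: benzene ring → arene.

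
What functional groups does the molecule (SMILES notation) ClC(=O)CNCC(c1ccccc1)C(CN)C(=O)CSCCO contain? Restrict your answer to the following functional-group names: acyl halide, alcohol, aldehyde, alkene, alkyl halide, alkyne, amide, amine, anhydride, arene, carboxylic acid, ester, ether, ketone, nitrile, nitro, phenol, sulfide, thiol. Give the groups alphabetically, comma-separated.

–C(=O)Cl: carbonyl C bonded to C and to a halogen → acyl halide (not alkyl halide).
C–N–C with sp³ carbons and no adjacent C=O → amine (secondary).
pendant –C6H5: benzene ring → arene.
pendant –CH2NH2: N on sp³ C, no adjacent C=O → amine.
–C(=O)– with carbon on both sides → ketone.
C–S–C linkage → sulfide (thioether).
–OH on an sp³ carbon → alcohol.

acyl halide, alcohol, amine, arene, ketone, sulfide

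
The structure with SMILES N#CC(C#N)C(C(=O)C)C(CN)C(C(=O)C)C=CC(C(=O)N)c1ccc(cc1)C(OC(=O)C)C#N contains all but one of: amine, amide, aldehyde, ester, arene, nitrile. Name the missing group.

amide: present (CH(CONH2) — pendant –CONH2: carbonyl C bonded to C and N → amide).
arene: present (C6H4 — para-disubstituted benzene ring → arene).
nitrile: present (N≡C — N≡C–: carbon triple-bonded to nitrogen → nitrile).
amine: present (CH(CH2NH2) — pendant –CH2NH2: N on sp³ C, no adjacent C=O → amine).
ester: present (CH(OCOCH3) — pendant –OC(=O)CH3: an acyloxy group → ester).
aldehyde: absent. In CH(COCH3), the carbonyl carbon is bonded to two carbons, so it is a ketone, not an aldehyde.

aldehyde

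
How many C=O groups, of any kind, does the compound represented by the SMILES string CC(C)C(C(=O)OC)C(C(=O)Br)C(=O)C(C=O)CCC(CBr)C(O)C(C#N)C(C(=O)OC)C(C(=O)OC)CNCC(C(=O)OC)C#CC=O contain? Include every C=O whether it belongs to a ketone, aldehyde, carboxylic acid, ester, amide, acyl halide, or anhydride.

8

CH(COOCH3): ester, 1 C=O (running total 1).
CH(COBr): acyl halide, 1 C=O (running total 2).
CO: ketone, 1 C=O (running total 3).
CH(CHO): aldehyde, 1 C=O (running total 4).
CH(COOCH3): ester, 1 C=O (running total 5).
CH(COOCH3): ester, 1 C=O (running total 6).
CH(COOCH3): ester, 1 C=O (running total 7).
CHO: aldehyde, 1 C=O (running total 8).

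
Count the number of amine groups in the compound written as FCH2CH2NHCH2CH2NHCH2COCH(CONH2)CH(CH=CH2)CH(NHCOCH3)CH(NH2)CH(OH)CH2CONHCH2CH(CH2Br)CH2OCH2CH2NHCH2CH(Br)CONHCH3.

Reading the structure from left to right:
  FCH2: halogen on an sp³ carbon → alkyl halide.
  CH2NHCH2: C–N–C with sp³ carbons and no adjacent C=O → amine (secondary).
  CH2NHCH2: C–N–C with sp³ carbons and no adjacent C=O → amine (secondary).
  CO: –C(=O)– with carbon on both sides → ketone.
  CH(CONH2): pendant –CONH2: carbonyl C bonded to C and N → amide.
  CH(CH=CH2): pendant –CH=CH2: C=C double bond → alkene.
  CH(NHCOCH3): pendant –NHC(=O)CH3: N bonded to a carbonyl → amide (not amine).
  CH(NH2): –NH2 on an sp³ carbon with no adjacent C=O → amine.
  CH(OH): –OH on an sp³ carbon → alcohol (secondary).
  CH2CONHCH2: –C(=O)–N– linkage → amide (the N is not an amine).
  CH(CH2Br): pendant –CH2X: halogen on sp³ carbon → alkyl halide.
  CH2OCH2: C–O–C with sp³ carbons on both sides and no adjacent C=O → ether.
  CH2NHCH2: C–N–C with sp³ carbons and no adjacent C=O → amine (secondary).
  CH(Br): halogen on an sp³ carbon → alkyl halide.
  CONHCH3: –C(=O)NHCH3: carbonyl C bonded to C and to N → amide (the N is not an amine).
Amine appears at: CH2NHCH2, CH2NHCH2, CH(NH2), CH2NHCH2 → 4.

4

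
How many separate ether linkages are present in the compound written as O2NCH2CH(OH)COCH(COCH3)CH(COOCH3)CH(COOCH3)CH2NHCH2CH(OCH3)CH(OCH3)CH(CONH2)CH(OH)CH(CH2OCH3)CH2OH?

–NO2 on carbon → nitro group.
–OH on an sp³ carbon → alcohol (secondary).
–C(=O)– with carbon on both sides → ketone.
pendant –COCH3: carbonyl C bonded to two carbons → ketone.
pendant –COOCH3: carbonyl C bonded to C and –OCH3 → ester.
pendant –COOCH3: carbonyl C bonded to C and –OCH3 → ester.
C–N–C with sp³ carbons and no adjacent C=O → amine (secondary).
pendant –OCH3: C–O–C with sp³ C, no adjacent C=O → ether.
pendant –OCH3: C–O–C with sp³ C, no adjacent C=O → ether.
pendant –CONH2: carbonyl C bonded to C and N → amide.
–OH on an sp³ carbon → alcohol (secondary).
pendant –CH2OCH3: C–O–C linkage → ether.
–OH on an sp³ carbon → alcohol.
Ether appears at: CH(OCH3), CH(OCH3), CH(CH2OCH3) → 3.

3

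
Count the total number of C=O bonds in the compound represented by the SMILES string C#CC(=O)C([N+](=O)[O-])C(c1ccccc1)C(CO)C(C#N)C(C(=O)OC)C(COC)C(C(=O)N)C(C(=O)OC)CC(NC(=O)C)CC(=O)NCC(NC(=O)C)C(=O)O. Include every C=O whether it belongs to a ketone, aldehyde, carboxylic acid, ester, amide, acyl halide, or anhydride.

CO: ketone, 1 C=O (running total 1).
CH(COOCH3): ester, 1 C=O (running total 2).
CH(CONH2): amide, 1 C=O (running total 3).
CH(COOCH3): ester, 1 C=O (running total 4).
CH(NHCOCH3): amide, 1 C=O (running total 5).
CH2CONHCH2: amide, 1 C=O (running total 6).
CH(NHCOCH3): amide, 1 C=O (running total 7).
COOH: carboxylic acid, 1 C=O (running total 8).

8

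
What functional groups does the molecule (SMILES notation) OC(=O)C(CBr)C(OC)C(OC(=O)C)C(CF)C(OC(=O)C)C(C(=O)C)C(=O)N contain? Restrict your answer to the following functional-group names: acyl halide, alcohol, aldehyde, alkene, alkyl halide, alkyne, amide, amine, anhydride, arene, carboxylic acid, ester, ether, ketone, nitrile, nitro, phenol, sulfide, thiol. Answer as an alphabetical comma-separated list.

–COOH: carbonyl C bonded to –OH and C → carboxylic acid (the –OH is not a separate alcohol).
pendant –CH2X: halogen on sp³ carbon → alkyl halide.
pendant –OCH3: C–O–C with sp³ C, no adjacent C=O → ether.
pendant –OC(=O)CH3: an acyloxy group → ester.
pendant –CH2X: halogen on sp³ carbon → alkyl halide.
pendant –OC(=O)CH3: an acyloxy group → ester.
pendant –COCH3: carbonyl C bonded to two carbons → ketone.
–C(=O)NH2: carbonyl C bonded to C and to N → amide (the N is not a separate amine).

alkyl halide, amide, carboxylic acid, ester, ether, ketone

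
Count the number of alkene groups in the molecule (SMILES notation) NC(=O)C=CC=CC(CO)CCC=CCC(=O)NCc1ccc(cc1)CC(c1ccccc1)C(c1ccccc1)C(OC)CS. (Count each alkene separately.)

3

Reading the structure from left to right:
  H2NCO: –C(=O)NH2: carbonyl C bonded to C and to N → amide (the N is not a separate amine).
  CH=CH: C=C double bond → alkene.
  CH=CH: C=C double bond → alkene.
  CH(CH2OH): pendant –CH2OH on an sp³ backbone C → alcohol.
  CH=CH: C=C double bond → alkene.
  CH2CONHCH2: –C(=O)–N– linkage → amide (the N is not an amine).
  C6H4: para-disubstituted benzene ring → arene.
  CH(C6H5): pendant –C6H5: benzene ring → arene.
  CH(C6H5): pendant –C6H5: benzene ring → arene.
  CH(OCH3): pendant –OCH3: C–O–C with sp³ C, no adjacent C=O → ether.
  CH2SH: –SH on an sp³ carbon → thiol.
Alkene appears at: CH=CH, CH=CH, CH=CH → 3.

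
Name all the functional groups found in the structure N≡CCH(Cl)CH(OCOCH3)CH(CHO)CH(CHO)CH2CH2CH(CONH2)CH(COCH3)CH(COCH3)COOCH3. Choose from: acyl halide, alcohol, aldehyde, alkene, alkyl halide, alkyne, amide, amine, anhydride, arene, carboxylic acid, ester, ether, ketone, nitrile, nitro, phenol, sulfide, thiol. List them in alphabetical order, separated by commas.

aldehyde, alkyl halide, amide, ester, ketone, nitrile

N≡C–: carbon triple-bonded to nitrogen → nitrile.
halogen on an sp³ carbon → alkyl halide.
pendant –OC(=O)CH3: an acyloxy group → ester.
pendant –CHO: carbonyl C bonded to C and H → aldehyde.
pendant –CHO: carbonyl C bonded to C and H → aldehyde.
pendant –CONH2: carbonyl C bonded to C and N → amide.
pendant –COCH3: carbonyl C bonded to two carbons → ketone.
pendant –COCH3: carbonyl C bonded to two carbons → ketone.
–C(=O)OCH3: carbonyl C bonded to C and to –OCH3 → ester (not ketone + ether).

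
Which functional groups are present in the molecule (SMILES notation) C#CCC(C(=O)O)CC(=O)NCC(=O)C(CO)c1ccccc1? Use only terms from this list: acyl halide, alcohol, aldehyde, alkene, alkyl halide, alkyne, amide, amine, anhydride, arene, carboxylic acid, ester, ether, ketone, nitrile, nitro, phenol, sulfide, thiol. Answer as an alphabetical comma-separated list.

alcohol, alkyne, amide, arene, carboxylic acid, ketone

C≡C triple bond → alkyne.
pendant –COOH: carbonyl C bonded to C and –OH → carboxylic acid.
–C(=O)–N– linkage → amide (the N is not an amine).
–C(=O)– with carbon on both sides → ketone.
pendant –CH2OH on an sp³ backbone C → alcohol.
–C6H5 phenyl ring → arene.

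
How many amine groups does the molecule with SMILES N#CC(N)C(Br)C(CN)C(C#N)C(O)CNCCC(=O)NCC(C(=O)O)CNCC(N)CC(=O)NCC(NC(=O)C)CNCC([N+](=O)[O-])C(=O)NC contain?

6

Reading the structure from left to right:
  N≡C: N≡C–: carbon triple-bonded to nitrogen → nitrile.
  CH(NH2): –NH2 on an sp³ carbon with no adjacent C=O → amine.
  CH(Br): halogen on an sp³ carbon → alkyl halide.
  CH(CH2NH2): pendant –CH2NH2: N on sp³ C, no adjacent C=O → amine.
  CH(CN): pendant –C≡N: nitrile.
  CH(OH): –OH on an sp³ carbon → alcohol (secondary).
  CH2NHCH2: C–N–C with sp³ carbons and no adjacent C=O → amine (secondary).
  CH2CONHCH2: –C(=O)–N– linkage → amide (the N is not an amine).
  CH(COOH): pendant –COOH: carbonyl C bonded to C and –OH → carboxylic acid.
  CH2NHCH2: C–N–C with sp³ carbons and no adjacent C=O → amine (secondary).
  CH(NH2): –NH2 on an sp³ carbon with no adjacent C=O → amine.
  CH2CONHCH2: –C(=O)–N– linkage → amide (the N is not an amine).
  CH(NHCOCH3): pendant –NHC(=O)CH3: N bonded to a carbonyl → amide (not amine).
  CH2NHCH2: C–N–C with sp³ carbons and no adjacent C=O → amine (secondary).
  CH(NO2): –NO2 on an sp³ carbon → nitro (the N=O is not a carbonyl).
  CONHCH3: –C(=O)NHCH3: carbonyl C bonded to C and to N → amide (the N is not an amine).
Amine appears at: CH(NH2), CH(CH2NH2), CH2NHCH2, CH2NHCH2, CH(NH2), CH2NHCH2 → 6.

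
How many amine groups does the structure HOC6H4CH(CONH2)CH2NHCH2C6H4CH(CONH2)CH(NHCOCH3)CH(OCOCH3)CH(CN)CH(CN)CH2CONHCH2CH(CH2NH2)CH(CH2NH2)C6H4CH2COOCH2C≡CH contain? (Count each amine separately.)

3

Reading the structure from left to right:
  HOC6H4: –OH attached directly to an aromatic ring → phenol (not alcohol); the ring itself is an arene.
  CH(CONH2): pendant –CONH2: carbonyl C bonded to C and N → amide.
  CH2NHCH2: C–N–C with sp³ carbons and no adjacent C=O → amine (secondary).
  C6H4: para-disubstituted benzene ring → arene.
  CH(CONH2): pendant –CONH2: carbonyl C bonded to C and N → amide.
  CH(NHCOCH3): pendant –NHC(=O)CH3: N bonded to a carbonyl → amide (not amine).
  CH(OCOCH3): pendant –OC(=O)CH3: an acyloxy group → ester.
  CH(CN): pendant –C≡N: nitrile.
  CH(CN): pendant –C≡N: nitrile.
  CH2CONHCH2: –C(=O)–N– linkage → amide (the N is not an amine).
  CH(CH2NH2): pendant –CH2NH2: N on sp³ C, no adjacent C=O → amine.
  CH(CH2NH2): pendant –CH2NH2: N on sp³ C, no adjacent C=O → amine.
  C6H4: para-disubstituted benzene ring → arene.
  CH2COOCH2: –C(=O)–O–C with C on the carbonyl side → ester.
  C≡CH: C≡C triple bond → alkyne.
Amine appears at: CH2NHCH2, CH(CH2NH2), CH(CH2NH2) → 3.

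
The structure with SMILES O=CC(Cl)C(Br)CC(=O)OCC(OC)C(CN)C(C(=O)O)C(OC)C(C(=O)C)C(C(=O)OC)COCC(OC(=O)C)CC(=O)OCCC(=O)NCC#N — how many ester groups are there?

terminal –CHO: carbonyl C bonded to H and C → aldehyde.
halogen on an sp³ carbon → alkyl halide.
halogen on an sp³ carbon → alkyl halide.
–C(=O)–O–C with C on the carbonyl side → ester.
pendant –OCH3: C–O–C with sp³ C, no adjacent C=O → ether.
pendant –CH2NH2: N on sp³ C, no adjacent C=O → amine.
pendant –COOH: carbonyl C bonded to C and –OH → carboxylic acid.
pendant –OCH3: C–O–C with sp³ C, no adjacent C=O → ether.
pendant –COCH3: carbonyl C bonded to two carbons → ketone.
pendant –COOCH3: carbonyl C bonded to C and –OCH3 → ester.
C–O–C with sp³ carbons on both sides and no adjacent C=O → ether.
pendant –OC(=O)CH3: an acyloxy group → ester.
–C(=O)–O–C with C on the carbonyl side → ester.
–C(=O)–N– linkage → amide (the N is not an amine).
–C≡N: carbon triple-bonded to nitrogen → nitrile.
Ester appears at: CH2COOCH2, CH(COOCH3), CH(OCOCH3), CH2COOCH2 → 4.

4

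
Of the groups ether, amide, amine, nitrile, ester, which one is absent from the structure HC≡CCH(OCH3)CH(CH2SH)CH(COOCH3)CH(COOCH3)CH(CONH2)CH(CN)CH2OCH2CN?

nitrile: present (CH(CN) — pendant –C≡N: nitrile).
ether: present (CH(OCH3) — pendant –OCH3: C–O–C with sp³ C, no adjacent C=O → ether).
amide: present (CH(CONH2) — pendant –CONH2: carbonyl C bonded to C and N → amide).
ester: present (CH(COOCH3) — pendant –COOCH3: carbonyl C bonded to C and –OCH3 → ester).
amine: absent. In CH(CONH2), the nitrogen is bonded directly to a carbonyl carbon, making it part of an amide, not a free amine.

amine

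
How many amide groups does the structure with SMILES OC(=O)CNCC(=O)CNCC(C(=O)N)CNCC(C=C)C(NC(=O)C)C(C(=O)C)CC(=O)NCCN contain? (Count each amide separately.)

3

–COOH: carbonyl C bonded to –OH and C → carboxylic acid (the –OH is not a separate alcohol).
C–N–C with sp³ carbons and no adjacent C=O → amine (secondary).
–C(=O)– with carbon on both sides → ketone.
C–N–C with sp³ carbons and no adjacent C=O → amine (secondary).
pendant –CONH2: carbonyl C bonded to C and N → amide.
C–N–C with sp³ carbons and no adjacent C=O → amine (secondary).
pendant –CH=CH2: C=C double bond → alkene.
pendant –NHC(=O)CH3: N bonded to a carbonyl → amide (not amine).
pendant –COCH3: carbonyl C bonded to two carbons → ketone.
–C(=O)–N– linkage → amide (the N is not an amine).
–NH2 on an sp³ carbon with no adjacent C=O → amine.
Amide appears at: CH(CONH2), CH(NHCOCH3), CH2CONHCH2 → 3.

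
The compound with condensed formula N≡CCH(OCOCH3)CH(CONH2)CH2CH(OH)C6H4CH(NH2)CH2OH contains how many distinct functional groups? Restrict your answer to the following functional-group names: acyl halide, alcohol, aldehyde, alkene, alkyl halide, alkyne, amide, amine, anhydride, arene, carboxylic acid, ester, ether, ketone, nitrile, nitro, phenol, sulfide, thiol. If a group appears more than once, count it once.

6

Working along the chain:
  N≡C: N≡C–: carbon triple-bonded to nitrogen → nitrile.
  CH(OCOCH3): pendant –OC(=O)CH3: an acyloxy group → ester.
  CH(CONH2): pendant –CONH2: carbonyl C bonded to C and N → amide.
  CH(OH): –OH on an sp³ carbon → alcohol (secondary).
  C6H4: para-disubstituted benzene ring → arene.
  CH(NH2): –NH2 on an sp³ carbon with no adjacent C=O → amine.
  CH2OH: –OH on an sp³ carbon → alcohol.
Distinct types present: alcohol, amide, amine, arene, ester, nitrile.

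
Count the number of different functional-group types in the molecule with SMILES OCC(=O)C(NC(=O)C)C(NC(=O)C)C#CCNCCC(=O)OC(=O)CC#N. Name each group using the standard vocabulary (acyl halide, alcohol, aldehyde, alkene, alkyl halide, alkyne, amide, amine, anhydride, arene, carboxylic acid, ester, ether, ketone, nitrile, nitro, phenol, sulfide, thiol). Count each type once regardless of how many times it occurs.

HO– on an sp³ carbon → alcohol.
–C(=O)– with carbon on both sides → ketone.
pendant –NHC(=O)CH3: N bonded to a carbonyl → amide (not amine).
pendant –NHC(=O)CH3: N bonded to a carbonyl → amide (not amine).
C≡C triple bond → alkyne.
C–N–C with sp³ carbons and no adjacent C=O → amine (secondary).
two acyl groups sharing one oxygen, –C(=O)–O–C(=O)– → anhydride.
–C≡N: carbon triple-bonded to nitrogen → nitrile.
Distinct types present: alcohol, alkyne, amide, amine, anhydride, ketone, nitrile.

7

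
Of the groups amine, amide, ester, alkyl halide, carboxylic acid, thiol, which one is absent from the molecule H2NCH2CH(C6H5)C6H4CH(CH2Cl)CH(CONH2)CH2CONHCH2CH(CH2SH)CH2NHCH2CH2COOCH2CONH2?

alkyl halide: present (CH(CH2Cl) — pendant –CH2X: halogen on sp³ carbon → alkyl halide).
amine: present (H2NCH2 — –NH2 on an sp³ carbon with no adjacent C=O → amine).
ester: present (CH2COOCH2 — –C(=O)–O–C with C on the carbonyl side → ester).
amide: present (CH(CONH2) — pendant –CONH2: carbonyl C bonded to C and N → amide).
thiol: present (CH(CH2SH) — pendant –CH2SH → thiol).
carboxylic acid: absent. In CH2COOCH2, the acyl oxygen is bonded to carbon (–O–C), not to H, so this is an ester. In each of CH(CONH2), CH2CONHCH2 and CONH2, the carbonyl is bonded to nitrogen, not to –OH; that is an amide.

carboxylic acid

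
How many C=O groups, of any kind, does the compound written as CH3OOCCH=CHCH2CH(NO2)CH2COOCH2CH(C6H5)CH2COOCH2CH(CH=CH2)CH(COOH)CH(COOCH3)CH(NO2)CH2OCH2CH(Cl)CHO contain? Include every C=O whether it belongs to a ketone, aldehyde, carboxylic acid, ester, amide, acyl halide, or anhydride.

CH3OOC: ester, 1 C=O (running total 1).
CH2COOCH2: ester, 1 C=O (running total 2).
CH2COOCH2: ester, 1 C=O (running total 3).
CH(COOH): carboxylic acid, 1 C=O (running total 4).
CH(COOCH3): ester, 1 C=O (running total 5).
CHO: aldehyde, 1 C=O (running total 6).

6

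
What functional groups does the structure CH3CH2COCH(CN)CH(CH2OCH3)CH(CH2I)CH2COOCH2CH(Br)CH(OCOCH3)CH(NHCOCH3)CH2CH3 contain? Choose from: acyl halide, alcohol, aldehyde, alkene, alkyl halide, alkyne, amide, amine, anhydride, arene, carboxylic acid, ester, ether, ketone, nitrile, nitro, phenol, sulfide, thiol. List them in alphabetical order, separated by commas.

Reading the structure from left to right:
  CO: –C(=O)– with carbon on both sides → ketone.
  CH(CN): pendant –C≡N: nitrile.
  CH(CH2OCH3): pendant –CH2OCH3: C–O–C linkage → ether.
  CH(CH2I): pendant –CH2X: halogen on sp³ carbon → alkyl halide.
  CH2COOCH2: –C(=O)–O–C with C on the carbonyl side → ester.
  CH(Br): halogen on an sp³ carbon → alkyl halide.
  CH(OCOCH3): pendant –OC(=O)CH3: an acyloxy group → ester.
  CH(NHCOCH3): pendant –NHC(=O)CH3: N bonded to a carbonyl → amide (not amine).

alkyl halide, amide, ester, ether, ketone, nitrile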